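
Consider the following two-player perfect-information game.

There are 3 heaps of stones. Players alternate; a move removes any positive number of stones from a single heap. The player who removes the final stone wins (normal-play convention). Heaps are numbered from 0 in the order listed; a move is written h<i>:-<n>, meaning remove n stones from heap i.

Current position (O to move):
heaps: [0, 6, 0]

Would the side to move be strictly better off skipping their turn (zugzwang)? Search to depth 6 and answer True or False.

zugzwang((0,6,0), O) = False

ply 1, O at (0,6,0) | h1:-1=-1→(0,5,0); h1:-2=-1→(0,4,0); h1:-3=-1→(0,3,0); h1:-4=-1→(0,2,0); h1:-5=-1→(0,1,0); h1:-6=+1→(0,0,0)*
ply 2: (0,0,0) is terminal -1 (X); from (0,6,0) depth 6
if O skipped the turn, X would face:
~ ply 1, X at (0,6,0) | h1:-1=-1→(0,5,0); h1:-2=-1→(0,4,0); h1:-3=-1→(0,3,0); h1:-4=-1→(0,2,0); h1:-5=-1→(0,1,0); h1:-6=+1→(0,0,0)*
~ ply 2: (0,0,0) is terminal -1 (O); from (0,6,0) depth 6
compare (O): move=+1 vs pass=-1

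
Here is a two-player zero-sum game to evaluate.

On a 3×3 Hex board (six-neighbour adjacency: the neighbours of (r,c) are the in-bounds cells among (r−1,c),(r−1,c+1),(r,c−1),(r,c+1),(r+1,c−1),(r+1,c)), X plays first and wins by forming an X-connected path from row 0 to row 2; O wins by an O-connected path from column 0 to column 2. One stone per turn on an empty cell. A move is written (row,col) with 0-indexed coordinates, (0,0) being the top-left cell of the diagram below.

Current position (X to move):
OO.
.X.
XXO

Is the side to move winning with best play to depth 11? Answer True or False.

p1 X@[OO./.X./XXO]: (0,2)[OOX/.X./XXO]+1* (1,0)[OO./XX./XXO]-1 (1,2)[OO./.XX/XXO]-1
p2 O@[OOX/.X./XXO] terminal -1; root [OO./.X./XXO] d11

X winning at [OO./.X./XXO]: True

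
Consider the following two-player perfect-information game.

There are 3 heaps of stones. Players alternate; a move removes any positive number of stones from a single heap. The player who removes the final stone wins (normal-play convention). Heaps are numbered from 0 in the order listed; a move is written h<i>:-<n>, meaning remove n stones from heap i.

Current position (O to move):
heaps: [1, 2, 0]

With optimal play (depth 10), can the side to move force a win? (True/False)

[(1,2,0)] O move#1: h0:-1:-1/(0,2,0), h1:-1:+1/(1,1,0)*, h1:-2:-1/(1,0,0)
[(1,1,0)] X move#2: h0:-1:-1/(0,1,0)*, h1:-1:-1/(1,0,0)
[(0,1,0)] O move#3: h1:-1:+1/(0,0,0)*
[(0,0,0)] end (terminal -1, X#4); searched (1,2,0) to 10

O winning at [(1,2,0)]: True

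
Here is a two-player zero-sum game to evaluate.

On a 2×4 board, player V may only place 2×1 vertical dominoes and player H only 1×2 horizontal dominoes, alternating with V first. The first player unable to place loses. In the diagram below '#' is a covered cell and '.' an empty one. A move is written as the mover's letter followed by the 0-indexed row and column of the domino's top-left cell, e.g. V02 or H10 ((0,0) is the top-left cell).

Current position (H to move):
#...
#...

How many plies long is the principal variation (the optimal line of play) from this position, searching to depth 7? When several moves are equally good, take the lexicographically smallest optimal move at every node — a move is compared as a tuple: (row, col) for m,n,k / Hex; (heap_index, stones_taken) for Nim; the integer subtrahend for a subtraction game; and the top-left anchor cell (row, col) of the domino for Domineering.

PV length from [#.../#...]: 3 plies

p1 H@[#.../#...]: H01[###./#...]+1* H02[#.##/#...]+1 H11[#.../###.]+1 H12[#.../#.##]+1
p2 V@[###./#...]: V03[####/#..#]-1*
p3 H@[####/#..#]: H11[####/####]+1*
p4 V@[####/####] terminal -1; root [#.../#...] d7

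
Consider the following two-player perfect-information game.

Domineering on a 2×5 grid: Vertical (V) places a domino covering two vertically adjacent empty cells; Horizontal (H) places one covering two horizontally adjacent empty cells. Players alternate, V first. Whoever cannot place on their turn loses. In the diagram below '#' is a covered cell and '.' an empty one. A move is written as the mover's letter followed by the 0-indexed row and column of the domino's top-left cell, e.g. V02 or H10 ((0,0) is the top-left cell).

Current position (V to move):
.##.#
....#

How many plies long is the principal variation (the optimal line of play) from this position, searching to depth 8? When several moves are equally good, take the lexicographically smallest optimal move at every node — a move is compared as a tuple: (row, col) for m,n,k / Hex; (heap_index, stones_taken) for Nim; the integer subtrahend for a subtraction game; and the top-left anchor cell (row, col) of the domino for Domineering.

[.##.#/....#] V move#1: V00:-1/###.#/#...#*, V03:-1/.####/...##
[###.#/#...#] H move#2: H11:-1/###.#/###.#, H12:+1/###.#/#.###*
[###.#/#.###] end (terminal -1, V#3); searched .##.#/....# to 8

PV length from [.##.#/....#]: 2 plies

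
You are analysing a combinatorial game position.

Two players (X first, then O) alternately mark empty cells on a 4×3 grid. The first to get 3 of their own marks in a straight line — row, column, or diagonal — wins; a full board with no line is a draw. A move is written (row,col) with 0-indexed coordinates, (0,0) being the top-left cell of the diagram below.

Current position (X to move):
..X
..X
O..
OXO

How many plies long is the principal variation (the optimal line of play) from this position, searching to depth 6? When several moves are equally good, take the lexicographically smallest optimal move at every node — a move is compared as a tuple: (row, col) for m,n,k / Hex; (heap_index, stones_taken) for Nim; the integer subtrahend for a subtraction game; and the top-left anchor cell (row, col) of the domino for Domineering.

PV length from [..X/..X/O../OXO]: 5 plies

ply 1, X at ..X/..X/O../OXO | (0,0)=-1→X.X/..X/O../OXO; (0,1)=-1→.XX/..X/O../OXO; (1,0)=+1→..X/X.X/O../OXO*; (1,1)=-1→..X/.XX/O../OXO; (2,1)=-1→..X/..X/OX./OXO; (2,2)=+1→..X/..X/O.X/OXO
ply 2, O at ..X/X.X/O../OXO | (0,0)=-1→O.X/X.X/O../OXO*; (0,1)=-1→.OX/X.X/O../OXO; (1,1)=-1→..X/XOX/O../OXO; (2,1)=-1→..X/X.X/OO./OXO; (2,2)=-1→..X/X.X/O.O/OXO
ply 3, X at O.X/X.X/O../OXO | (0,1)=+1→OXX/X.X/O../OXO*; (1,1)=+1→O.X/XXX/O../OXO; (2,1)=+1→O.X/X.X/OX./OXO; (2,2)=+1→O.X/X.X/O.X/OXO
ply 4, O at OXX/X.X/O../OXO | (1,1)=-1→OXX/XOX/O../OXO*; (2,1)=-1→OXX/X.X/OO./OXO; (2,2)=-1→OXX/X.X/O.O/OXO
ply 5, X at OXX/XOX/O../OXO | (2,1)=-1→OXX/XOX/OX./OXO; (2,2)=+1→OXX/XOX/O.X/OXO*
ply 6: OXX/XOX/O.X/OXO is terminal -1 (O); from ..X/..X/O../OXO depth 6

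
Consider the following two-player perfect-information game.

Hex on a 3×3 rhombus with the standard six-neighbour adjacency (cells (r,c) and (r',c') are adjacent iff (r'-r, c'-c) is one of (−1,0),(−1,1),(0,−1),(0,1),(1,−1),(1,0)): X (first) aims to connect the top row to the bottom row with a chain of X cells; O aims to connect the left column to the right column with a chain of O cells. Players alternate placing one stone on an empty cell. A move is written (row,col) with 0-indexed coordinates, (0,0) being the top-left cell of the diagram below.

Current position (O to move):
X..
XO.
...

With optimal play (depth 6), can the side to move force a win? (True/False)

O winning at [X../XO./...]: True

[X../XO./...] O move#1: (0,1):-1/XO./XO./..., (0,2):-1/X.O/XO./..., (1,2):-1/X../XOO/..., (2,0):+1/X../XO./O..*, (2,1):-1/X../XO./.O., (2,2):-1/X../XO./..O
[X../XO./O..] X move#2: (0,1):-1/XX./XO./O..*, (0,2):-1/X.X/XO./O.., (1,2):-1/X../XOX/O.., (2,1):-1/X../XO./OX., (2,2):-1/X../XO./O.X
[XX./XO./O..] O move#3: (0,2):+1/XXO/XO./O..*, (1,2):+1/XX./XOO/O.., (2,1):+1/XX./XO./OO., (2,2):+1/XX./XO./O.O
[XXO/XO./O..] end (terminal -1, X#4); searched X../XO./... to 6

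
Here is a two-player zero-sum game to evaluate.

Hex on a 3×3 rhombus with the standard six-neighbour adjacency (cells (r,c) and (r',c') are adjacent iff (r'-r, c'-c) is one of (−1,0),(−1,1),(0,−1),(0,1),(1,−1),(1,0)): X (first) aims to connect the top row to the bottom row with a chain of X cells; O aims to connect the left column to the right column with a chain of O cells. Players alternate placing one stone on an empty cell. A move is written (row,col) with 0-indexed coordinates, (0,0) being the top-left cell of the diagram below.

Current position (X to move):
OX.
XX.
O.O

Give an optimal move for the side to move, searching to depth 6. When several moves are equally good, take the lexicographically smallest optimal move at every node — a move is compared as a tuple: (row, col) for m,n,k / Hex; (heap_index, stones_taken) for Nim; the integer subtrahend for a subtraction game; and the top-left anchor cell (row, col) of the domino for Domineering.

[OX./XX./O.O] X move#1: (0,2):-1/OXX/XX./O.O, (1,2):-1/OX./XXX/O.O, (2,1):+1/OX./XX./OXO*
[OX./XX./OXO] end (terminal -1, O#2); searched OX./XX./O.O to 6

X's best at [OX./XX./O.O]: (2,1)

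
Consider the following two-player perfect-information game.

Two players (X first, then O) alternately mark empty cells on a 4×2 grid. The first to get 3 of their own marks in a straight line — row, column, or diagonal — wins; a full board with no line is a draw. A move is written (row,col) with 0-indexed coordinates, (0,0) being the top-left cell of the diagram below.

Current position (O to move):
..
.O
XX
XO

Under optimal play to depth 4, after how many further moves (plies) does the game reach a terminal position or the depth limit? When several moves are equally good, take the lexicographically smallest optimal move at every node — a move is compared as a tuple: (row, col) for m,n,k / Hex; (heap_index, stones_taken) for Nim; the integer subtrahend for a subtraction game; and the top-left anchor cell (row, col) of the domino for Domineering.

PV length from [../.O/XX/XO]: 3 plies

p1 O@[../.O/XX/XO]: (0,0)[O./.O/XX/XO]-1 (0,1)[.O/.O/XX/XO]-1 (1,0)[../OO/XX/XO]+0*
p2 X@[../OO/XX/XO]: (0,0)[X./OO/XX/XO]+0* (0,1)[.X/OO/XX/XO]+0
p3 O@[X./OO/XX/XO]: (0,1)[XO/OO/XX/XO]+0*
p4 X@[XO/OO/XX/XO] terminal +0; root [../.O/XX/XO] d4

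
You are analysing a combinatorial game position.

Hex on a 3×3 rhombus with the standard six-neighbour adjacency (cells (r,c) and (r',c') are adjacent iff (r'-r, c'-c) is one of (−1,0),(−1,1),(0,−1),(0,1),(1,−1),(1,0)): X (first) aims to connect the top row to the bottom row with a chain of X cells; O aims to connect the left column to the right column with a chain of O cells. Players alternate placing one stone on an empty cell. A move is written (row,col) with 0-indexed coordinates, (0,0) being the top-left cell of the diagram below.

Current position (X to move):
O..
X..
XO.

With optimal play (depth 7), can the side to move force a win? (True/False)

X winning at [O../X../XO.]: True

[O../X../XO.] X move#1: (0,1):+1/OX./X../XO.*, (0,2):+1/O.X/X../XO., (1,1):+1/O../XX./XO., (1,2):+1/O../X.X/XO., (2,2):+1/O../X../XOX
[OX./X../XO.] end (terminal -1, O#2); searched O../X../XO. to 7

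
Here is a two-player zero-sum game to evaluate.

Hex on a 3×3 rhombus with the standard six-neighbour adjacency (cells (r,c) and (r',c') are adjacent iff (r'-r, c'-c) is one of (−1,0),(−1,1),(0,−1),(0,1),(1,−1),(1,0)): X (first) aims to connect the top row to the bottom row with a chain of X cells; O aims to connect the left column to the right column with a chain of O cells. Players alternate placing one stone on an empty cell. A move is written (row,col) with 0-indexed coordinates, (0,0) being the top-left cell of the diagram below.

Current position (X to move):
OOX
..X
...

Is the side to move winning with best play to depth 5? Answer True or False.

[OOX/..X/...] X move#1: (1,0):+1/OOX/X.X/...*, (1,1):+1/OOX/.XX/..., (2,0):+1/OOX/..X/X.., (2,1):+1/OOX/..X/.X., (2,2):+1/OOX/..X/..X
[OOX/X.X/...] O move#2: (1,1):-1/OOX/XOX/...*, (2,0):-1/OOX/X.X/O.., (2,1):-1/OOX/X.X/.O., (2,2):-1/OOX/X.X/..O
[OOX/XOX/...] X move#3: (2,0):+1/OOX/XOX/X..*, (2,1):+1/OOX/XOX/.X., (2,2):+1/OOX/XOX/..X
[OOX/XOX/X..] O move#4: (2,1):-1/OOX/XOX/XO.*, (2,2):-1/OOX/XOX/X.O
[OOX/XOX/XO.] X move#5: (2,2):+1/OOX/XOX/XOX*
[OOX/XOX/XOX] end (terminal -1, O#6); searched OOX/..X/... to 5

X winning at [OOX/..X/...]: True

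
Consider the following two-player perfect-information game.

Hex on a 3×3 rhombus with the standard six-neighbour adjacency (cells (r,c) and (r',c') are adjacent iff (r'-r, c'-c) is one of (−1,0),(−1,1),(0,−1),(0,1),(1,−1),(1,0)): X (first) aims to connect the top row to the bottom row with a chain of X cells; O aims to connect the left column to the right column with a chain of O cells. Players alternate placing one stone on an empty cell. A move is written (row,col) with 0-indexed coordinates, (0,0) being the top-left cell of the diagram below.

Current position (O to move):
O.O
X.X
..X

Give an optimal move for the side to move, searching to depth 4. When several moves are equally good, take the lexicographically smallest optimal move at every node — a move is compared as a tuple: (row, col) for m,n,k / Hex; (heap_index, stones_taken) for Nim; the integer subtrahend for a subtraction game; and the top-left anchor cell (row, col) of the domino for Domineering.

O's best at [O.O/X.X/..X]: (0,1)

p1 O@[O.O/X.X/..X]: (0,1)[OOO/X.X/..X]+1* (1,1)[O.O/XOX/..X]+1 (2,0)[O.O/X.X/O.X]+1 (2,1)[O.O/X.X/.OX]-1
p2 X@[OOO/X.X/..X] terminal -1; root [O.O/X.X/..X] d4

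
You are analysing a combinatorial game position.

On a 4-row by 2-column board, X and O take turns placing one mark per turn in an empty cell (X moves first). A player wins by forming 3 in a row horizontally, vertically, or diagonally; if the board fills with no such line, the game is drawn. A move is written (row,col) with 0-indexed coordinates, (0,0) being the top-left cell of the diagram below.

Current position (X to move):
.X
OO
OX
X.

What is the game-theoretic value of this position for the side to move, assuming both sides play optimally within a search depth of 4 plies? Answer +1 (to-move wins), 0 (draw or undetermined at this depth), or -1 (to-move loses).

ply 1, X at .X/OO/OX/X. | (0,0)=+0→XX/OO/OX/X.*; (3,1)=-1→.X/OO/OX/XX
ply 2, O at XX/OO/OX/X. | (3,1)=+0→XX/OO/OX/XO*
ply 3: XX/OO/OX/XO is terminal +0 (X); from .X/OO/OX/X. depth 4

value(.X/OO/OX/X., X) = 0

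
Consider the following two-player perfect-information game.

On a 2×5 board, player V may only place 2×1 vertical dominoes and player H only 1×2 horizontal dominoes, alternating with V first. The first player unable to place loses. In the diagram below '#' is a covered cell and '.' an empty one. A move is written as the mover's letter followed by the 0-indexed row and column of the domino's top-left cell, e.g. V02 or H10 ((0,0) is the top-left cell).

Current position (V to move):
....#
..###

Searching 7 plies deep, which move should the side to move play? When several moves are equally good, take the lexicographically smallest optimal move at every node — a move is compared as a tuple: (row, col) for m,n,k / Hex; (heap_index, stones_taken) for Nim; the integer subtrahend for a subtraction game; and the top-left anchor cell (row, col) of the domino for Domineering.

V's best at [....#/..###]: V01

[....#/..###] V move#1: V00:-1/#...#/#.###, V01:+1/.#..#/.####*
[.#..#/.####] H move#2: H02:-1/.####/.####*
[.####/.####] V move#3: V00:+1/#####/#####*
[#####/#####] end (terminal -1, H#4); searched ....#/..### to 7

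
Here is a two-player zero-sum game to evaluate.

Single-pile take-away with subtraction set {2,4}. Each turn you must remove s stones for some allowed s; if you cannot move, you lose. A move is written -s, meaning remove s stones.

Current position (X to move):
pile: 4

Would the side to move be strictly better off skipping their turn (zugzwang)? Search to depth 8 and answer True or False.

[4] X move#1: -2:-1/2, -4:+1/0*
[0] end (terminal -1, O#2); searched 4 to 8
if X skipped the turn, O would face:
~ [4] O move#1: -2:-1/2, -4:+1/0*
~ [0] end (terminal -1, X#2); searched 4 to 8
compare (X): move=+1 vs pass=-1

zugzwang(4, X) = False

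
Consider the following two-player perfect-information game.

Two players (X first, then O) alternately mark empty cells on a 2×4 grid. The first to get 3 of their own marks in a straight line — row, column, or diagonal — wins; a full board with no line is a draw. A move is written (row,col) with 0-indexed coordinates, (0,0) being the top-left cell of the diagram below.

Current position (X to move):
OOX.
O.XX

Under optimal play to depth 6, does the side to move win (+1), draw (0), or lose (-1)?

value(OOX./O.XX, X) = +1

p1 X@[OOX./O.XX]: (0,3)[OOXX/O.XX]+0 (1,1)[OOX./OXXX]+1*
p2 O@[OOX./OXXX] terminal -1; root [OOX./O.XX] d6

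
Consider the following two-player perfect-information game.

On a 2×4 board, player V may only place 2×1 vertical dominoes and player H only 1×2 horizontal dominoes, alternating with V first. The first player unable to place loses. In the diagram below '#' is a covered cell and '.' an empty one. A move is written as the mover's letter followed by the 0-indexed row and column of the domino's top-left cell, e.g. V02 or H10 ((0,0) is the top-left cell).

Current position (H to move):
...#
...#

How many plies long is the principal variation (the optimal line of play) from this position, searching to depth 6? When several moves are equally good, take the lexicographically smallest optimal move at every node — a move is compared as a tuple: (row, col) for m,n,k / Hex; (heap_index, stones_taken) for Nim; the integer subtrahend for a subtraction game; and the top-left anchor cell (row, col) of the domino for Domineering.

p1 H@[...#/...#]: H00[##.#/...#]+1* H01[.###/...#]+1 H10[...#/##.#]+1 H11[...#/.###]+1
p2 V@[##.#/...#]: V02[####/..##]-1*
p3 H@[####/..##]: H10[####/####]+1*
p4 V@[####/####] terminal -1; root [...#/...#] d6

PV length from [...#/...#]: 3 plies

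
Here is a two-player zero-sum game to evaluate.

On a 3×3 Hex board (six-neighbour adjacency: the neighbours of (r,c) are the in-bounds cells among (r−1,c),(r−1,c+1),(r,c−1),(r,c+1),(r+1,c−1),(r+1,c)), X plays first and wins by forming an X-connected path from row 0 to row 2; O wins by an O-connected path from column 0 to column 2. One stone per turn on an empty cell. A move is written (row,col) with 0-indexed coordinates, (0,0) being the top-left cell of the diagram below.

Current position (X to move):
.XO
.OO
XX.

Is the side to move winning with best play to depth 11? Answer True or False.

[.XO/.OO/XX.] X move#1: (0,0):-1/XXO/.OO/XX., (1,0):+1/.XO/XOO/XX.*, (2,2):-1/.XO/.OO/XXX
[.XO/XOO/XX.] end (terminal -1, O#2); searched .XO/.OO/XX. to 11

X winning at [.XO/.OO/XX.]: True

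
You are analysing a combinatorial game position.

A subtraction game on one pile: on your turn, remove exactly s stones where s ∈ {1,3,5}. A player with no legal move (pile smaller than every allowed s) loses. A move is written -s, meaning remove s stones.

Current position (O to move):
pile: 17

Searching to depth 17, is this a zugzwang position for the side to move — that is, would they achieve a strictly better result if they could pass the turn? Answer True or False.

p1 O@[17]: -1[16]+1* -3[14]+1 -5[12]+1
p2 X@[16]: -1[15]-1* -3[13]-1 -5[11]-1
p3 O@[15]: -1[14]+1* -3[12]+1 -5[10]+1
p4 X@[14]: -1[13]-1* -3[11]-1 -5[9]-1
p5 O@[13]: -1[12]+1* -3[10]+1 -5[8]+1
p6 X@[12]: -1[11]-1* -3[9]-1 -5[7]-1
p7 O@[11]: -1[10]+1* -3[8]+1 -5[6]+1
p8 X@[10]: -1[9]-1* -3[7]-1 -5[5]-1
p9 O@[9]: -1[8]+1* -3[6]+1 -5[4]+1
p10 X@[8]: -1[7]-1* -3[5]-1 -5[3]-1
p11 O@[7]: -1[6]+1* -3[4]+1 -5[2]+1
p12 X@[6]: -1[5]-1* -3[3]-1 -5[1]-1
p13 O@[5]: -1[4]+1* -3[2]+1 -5[0]+1
p14 X@[4]: -1[3]-1* -3[1]-1
p15 O@[3]: -1[2]+1* -3[0]+1
p16 X@[2]: -1[1]-1*
p17 O@[1]: -1[0]+1*
p18 X@[0] terminal -1; root [17] d17
suppose O passes — search the same position with X to move:
pass> p1 X@[17]: -1[16]+1* -3[14]+1 -5[12]+1
pass> p2 O@[16]: -1[15]-1* -3[13]-1 -5[11]-1
pass> p3 X@[15]: -1[14]+1* -3[12]+1 -5[10]+1
pass> p4 O@[14]: -1[13]-1* -3[11]-1 -5[9]-1
pass> p5 X@[13]: -1[12]+1* -3[10]+1 -5[8]+1
pass> p6 O@[12]: -1[11]-1* -3[9]-1 -5[7]-1
pass> p7 X@[11]: -1[10]+1* -3[8]+1 -5[6]+1
pass> p8 O@[10]: -1[9]-1* -3[7]-1 -5[5]-1
pass> p9 X@[9]: -1[8]+1* -3[6]+1 -5[4]+1
pass> p10 O@[8]: -1[7]-1* -3[5]-1 -5[3]-1
pass> p11 X@[7]: -1[6]+1* -3[4]+1 -5[2]+1
pass> p12 O@[6]: -1[5]-1* -3[3]-1 -5[1]-1
pass> p13 X@[5]: -1[4]+1* -3[2]+1 -5[0]+1
pass> p14 O@[4]: -1[3]-1* -3[1]-1
pass> p15 X@[3]: -1[2]+1* -3[0]+1
pass> p16 O@[2]: -1[1]-1*
pass> p17 X@[1]: -1[0]+1*
pass> p18 O@[0] terminal -1; root [17] d17
for O: play +1, pass -1

zugzwang(17, O) = False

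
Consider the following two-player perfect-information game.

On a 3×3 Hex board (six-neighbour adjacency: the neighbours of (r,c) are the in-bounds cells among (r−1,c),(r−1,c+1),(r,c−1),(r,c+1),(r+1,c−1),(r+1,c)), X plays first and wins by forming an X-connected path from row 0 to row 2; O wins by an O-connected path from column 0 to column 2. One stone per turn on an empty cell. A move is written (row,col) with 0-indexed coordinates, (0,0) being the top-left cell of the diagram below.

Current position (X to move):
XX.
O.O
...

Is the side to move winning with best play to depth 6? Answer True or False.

[XX./O.O/...] X move#1: (0,2):-1/XXX/O.O/..., (1,1):+1/XX./OXO/...*, (2,0):-1/XX./O.O/X.., (2,1):-1/XX./O.O/.X., (2,2):-1/XX./O.O/..X
[XX./OXO/...] O move#2: (0,2):-1/XXO/OXO/...*, (2,0):-1/XX./OXO/O.., (2,1):-1/XX./OXO/.O., (2,2):-1/XX./OXO/..O
[XXO/OXO/...] X move#3: (2,0):+1/XXO/OXO/X..*, (2,1):+1/XXO/OXO/.X., (2,2):+1/XXO/OXO/..X
[XXO/OXO/X..] end (terminal -1, O#4); searched XX./O.O/... to 6

X winning at [XX./O.O/...]: True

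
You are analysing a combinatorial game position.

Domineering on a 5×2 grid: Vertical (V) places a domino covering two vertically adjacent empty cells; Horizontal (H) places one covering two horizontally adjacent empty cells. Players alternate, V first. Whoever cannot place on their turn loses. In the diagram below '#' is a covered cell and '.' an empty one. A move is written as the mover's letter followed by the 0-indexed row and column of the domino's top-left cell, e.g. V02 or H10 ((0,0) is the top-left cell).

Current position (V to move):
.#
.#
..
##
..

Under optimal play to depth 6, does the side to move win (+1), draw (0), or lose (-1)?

ply 1, V at .#/.#/../##/.. | V00=-1→##/##/../##/..*; V10=-1→.#/##/#./##/..
ply 2, H at ##/##/../##/.. | H20=+1→##/##/##/##/..*; H40=+1→##/##/../##/##
ply 3: ##/##/##/##/.. is terminal -1 (V); from .#/.#/../##/.. depth 6

value(.#/.#/../##/.., V) = -1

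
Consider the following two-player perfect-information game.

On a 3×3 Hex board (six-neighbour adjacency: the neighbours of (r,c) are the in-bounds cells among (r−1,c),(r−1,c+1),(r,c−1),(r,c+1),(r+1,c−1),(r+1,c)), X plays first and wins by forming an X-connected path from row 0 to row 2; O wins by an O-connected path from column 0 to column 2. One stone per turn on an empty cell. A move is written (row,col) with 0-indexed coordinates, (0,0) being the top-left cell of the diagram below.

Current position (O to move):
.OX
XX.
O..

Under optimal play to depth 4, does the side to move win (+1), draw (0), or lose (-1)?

[.OX/XX./O..] O move#1: (0,0):-1/OOX/XX./O.., (1,2):-1/.OX/XXO/O.., (2,1):+1/.OX/XX./OO.*, (2,2):-1/.OX/XX./O.O
[.OX/XX./OO.] X move#2: (0,0):-1/XOX/XX./OO.*, (1,2):-1/.OX/XXX/OO., (2,2):-1/.OX/XX./OOX
[XOX/XX./OO.] O move#3: (1,2):+1/XOX/XXO/OO.*, (2,2):+1/XOX/XX./OOO
[XOX/XXO/OO.] end (terminal -1, X#4); searched .OX/XX./O.. to 4

value(.OX/XX./O.., O) = +1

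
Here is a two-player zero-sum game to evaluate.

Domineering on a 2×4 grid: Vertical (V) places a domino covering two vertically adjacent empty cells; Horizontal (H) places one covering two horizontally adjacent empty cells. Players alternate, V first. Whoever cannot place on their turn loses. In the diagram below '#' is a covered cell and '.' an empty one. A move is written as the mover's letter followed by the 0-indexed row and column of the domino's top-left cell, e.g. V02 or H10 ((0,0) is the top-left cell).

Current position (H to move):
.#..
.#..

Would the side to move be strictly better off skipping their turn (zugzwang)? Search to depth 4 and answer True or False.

p1 H@[.#../.#..]: H02[.###/.#..]+1* H12[.#../.###]+1
p2 V@[.###/.#..]: V00[####/##..]-1*
p3 H@[####/##..]: H12[####/####]+1*
p4 V@[####/####] terminal -1; root [.#../.#..] d4
suppose H passes — search the same position with V to move:
pass> p1 V@[.#../.#..]: V00[##../##..]-1 V02[.##./.##.]+1* V03[.#.#/.#.#]+1
pass> p2 H@[.##./.##.] terminal -1; root [.#../.#..] d4
for H: play +1, pass -1

zugzwang(.#../.#.., H) = False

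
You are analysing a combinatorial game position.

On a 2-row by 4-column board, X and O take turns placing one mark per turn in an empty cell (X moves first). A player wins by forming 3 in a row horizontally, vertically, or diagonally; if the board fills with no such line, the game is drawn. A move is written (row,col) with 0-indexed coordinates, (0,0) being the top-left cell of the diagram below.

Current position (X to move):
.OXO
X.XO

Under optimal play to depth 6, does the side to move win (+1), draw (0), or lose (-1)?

p1 X@[.OXO/X.XO]: (0,0)[XOXO/X.XO]+0 (1,1)[.OXO/XXXO]+1*
p2 O@[.OXO/XXXO] terminal -1; root [.OXO/X.XO] d6

value(.OXO/X.XO, X) = +1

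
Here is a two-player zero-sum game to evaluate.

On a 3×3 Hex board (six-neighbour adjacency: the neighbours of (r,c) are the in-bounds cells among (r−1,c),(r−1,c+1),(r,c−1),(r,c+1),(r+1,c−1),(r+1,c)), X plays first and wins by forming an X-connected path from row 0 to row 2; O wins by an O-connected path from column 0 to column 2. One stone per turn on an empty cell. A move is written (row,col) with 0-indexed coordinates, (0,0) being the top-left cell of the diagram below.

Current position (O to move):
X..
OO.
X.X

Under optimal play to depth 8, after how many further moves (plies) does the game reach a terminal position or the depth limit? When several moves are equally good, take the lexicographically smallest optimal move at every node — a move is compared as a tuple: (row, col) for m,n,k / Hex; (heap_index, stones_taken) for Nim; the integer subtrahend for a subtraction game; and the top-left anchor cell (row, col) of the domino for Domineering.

PV length from [X../OO./X.X]: 3 plies

p1 O@[X../OO./X.X]: (0,1)[XO./OO./X.X]+1* (0,2)[X.O/OO./X.X]+1 (1,2)[X../OOO/X.X]+1 (2,1)[X../OO./XOX]+1
p2 X@[XO./OO./X.X]: (0,2)[XOX/OO./X.X]-1* (1,2)[XO./OOX/X.X]-1 (2,1)[XO./OO./XXX]-1
p3 O@[XOX/OO./X.X]: (1,2)[XOX/OOO/X.X]+1* (2,1)[XOX/OO./XOX]-1
p4 X@[XOX/OOO/X.X] terminal -1; root [X../OO./X.X] d8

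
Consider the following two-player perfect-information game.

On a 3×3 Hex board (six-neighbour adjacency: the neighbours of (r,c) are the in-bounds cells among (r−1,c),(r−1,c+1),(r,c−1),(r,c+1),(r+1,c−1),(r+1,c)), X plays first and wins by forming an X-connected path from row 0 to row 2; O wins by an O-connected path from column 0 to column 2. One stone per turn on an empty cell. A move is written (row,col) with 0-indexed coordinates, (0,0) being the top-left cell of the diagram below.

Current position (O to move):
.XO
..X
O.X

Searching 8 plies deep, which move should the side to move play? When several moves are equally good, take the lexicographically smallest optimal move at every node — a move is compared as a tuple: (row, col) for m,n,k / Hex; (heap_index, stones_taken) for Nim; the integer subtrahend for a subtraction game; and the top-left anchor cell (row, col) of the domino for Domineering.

O's best at [.XO/..X/O.X]: (1,1)

[.XO/..X/O.X] O move#1: (0,0):-1/OXO/..X/O.X, (1,0):-1/.XO/O.X/O.X, (1,1):+1/.XO/.OX/O.X*, (2,1):-1/.XO/..X/OOX
[.XO/.OX/O.X] end (terminal -1, X#2); searched .XO/..X/O.X to 8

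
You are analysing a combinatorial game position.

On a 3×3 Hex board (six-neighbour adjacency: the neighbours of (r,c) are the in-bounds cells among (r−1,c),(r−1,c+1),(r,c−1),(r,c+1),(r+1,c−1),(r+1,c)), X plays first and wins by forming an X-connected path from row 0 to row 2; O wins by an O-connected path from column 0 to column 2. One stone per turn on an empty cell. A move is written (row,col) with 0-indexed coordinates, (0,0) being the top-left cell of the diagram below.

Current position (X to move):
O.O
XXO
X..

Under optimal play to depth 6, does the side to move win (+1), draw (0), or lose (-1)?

value(O.O/XXO/X.., X) = +1

p1 X@[O.O/XXO/X..]: (0,1)[OXO/XXO/X..]+1* (2,1)[O.O/XXO/XX.]-1 (2,2)[O.O/XXO/X.X]-1
p2 O@[OXO/XXO/X..] terminal -1; root [O.O/XXO/X..] d6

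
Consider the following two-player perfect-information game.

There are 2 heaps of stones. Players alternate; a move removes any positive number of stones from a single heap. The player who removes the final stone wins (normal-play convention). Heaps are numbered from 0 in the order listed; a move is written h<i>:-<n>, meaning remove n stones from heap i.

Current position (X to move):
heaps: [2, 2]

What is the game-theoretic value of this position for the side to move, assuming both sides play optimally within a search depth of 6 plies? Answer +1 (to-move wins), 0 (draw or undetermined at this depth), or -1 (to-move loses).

ply 1, X at (2,2) | h0:-1=-1→(1,2)*; h0:-2=-1→(0,2); h1:-1=-1→(2,1); h1:-2=-1→(2,0)
ply 2, O at (1,2) | h0:-1=-1→(0,2); h1:-1=+1→(1,1)*; h1:-2=-1→(1,0)
ply 3, X at (1,1) | h0:-1=-1→(0,1)*; h1:-1=-1→(1,0)
ply 4, O at (0,1) | h1:-1=+1→(0,0)*
ply 5: (0,0) is terminal -1 (X); from (2,2) depth 6

value((2,2), X) = -1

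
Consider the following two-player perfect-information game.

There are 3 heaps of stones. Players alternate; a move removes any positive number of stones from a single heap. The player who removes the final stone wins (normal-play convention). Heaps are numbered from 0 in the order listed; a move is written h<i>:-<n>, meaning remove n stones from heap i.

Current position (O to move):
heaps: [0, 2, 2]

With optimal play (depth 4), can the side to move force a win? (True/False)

[(0,2,2)] O move#1: h1:-1:-1/(0,1,2)*, h1:-2:-1/(0,0,2), h2:-1:-1/(0,2,1), h2:-2:-1/(0,2,0)
[(0,1,2)] X move#2: h1:-1:-1/(0,0,2), h2:-1:+1/(0,1,1)*, h2:-2:-1/(0,1,0)
[(0,1,1)] O move#3: h1:-1:-1/(0,0,1)*, h2:-1:-1/(0,1,0)
[(0,0,1)] X move#4: h2:-1:+1/(0,0,0)*
[(0,0,0)] end (terminal -1, O#5); searched (0,2,2) to 4

O winning at [(0,2,2)]: False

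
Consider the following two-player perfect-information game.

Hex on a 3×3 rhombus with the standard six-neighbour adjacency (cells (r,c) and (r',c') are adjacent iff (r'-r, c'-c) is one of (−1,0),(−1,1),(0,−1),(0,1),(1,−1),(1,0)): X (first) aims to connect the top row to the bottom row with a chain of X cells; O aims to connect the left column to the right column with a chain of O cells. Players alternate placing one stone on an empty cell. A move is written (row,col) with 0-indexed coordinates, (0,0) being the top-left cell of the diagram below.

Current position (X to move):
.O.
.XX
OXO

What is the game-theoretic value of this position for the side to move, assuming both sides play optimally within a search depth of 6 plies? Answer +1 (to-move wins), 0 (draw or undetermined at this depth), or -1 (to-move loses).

ply 1, X at .O./.XX/OXO | (0,0)=+1→XO./.XX/OXO*; (0,2)=+1→.OX/.XX/OXO; (1,0)=+1→.O./XXX/OXO
ply 2, O at XO./.XX/OXO | (0,2)=-1→XOO/.XX/OXO*; (1,0)=-1→XO./OXX/OXO
ply 3, X at XOO/.XX/OXO | (1,0)=+1→XOO/XXX/OXO*
ply 4: XOO/XXX/OXO is terminal -1 (O); from .O./.XX/OXO depth 6

value(.O./.XX/OXO, X) = +1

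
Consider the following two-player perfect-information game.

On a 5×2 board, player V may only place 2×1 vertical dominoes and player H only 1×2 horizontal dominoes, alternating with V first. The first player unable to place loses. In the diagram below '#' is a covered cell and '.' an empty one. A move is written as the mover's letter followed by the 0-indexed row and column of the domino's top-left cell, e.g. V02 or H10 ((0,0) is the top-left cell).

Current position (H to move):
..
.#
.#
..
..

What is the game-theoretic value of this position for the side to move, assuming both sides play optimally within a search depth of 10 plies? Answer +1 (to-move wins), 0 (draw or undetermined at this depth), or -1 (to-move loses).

value(../.#/.#/../.., H) = +1

[../.#/.#/../..] H move#1: H00:-1/##/.#/.#/../.., H30:+1/../.#/.#/##/..*, H40:+1/../.#/.#/../##
[../.#/.#/##/..] V move#2: V00:-1/#./##/.#/##/..*, V10:-1/../##/##/##/..
[#./##/.#/##/..] H move#3: H40:+1/#./##/.#/##/##*
[#./##/.#/##/##] end (terminal -1, V#4); searched ../.#/.#/../.. to 10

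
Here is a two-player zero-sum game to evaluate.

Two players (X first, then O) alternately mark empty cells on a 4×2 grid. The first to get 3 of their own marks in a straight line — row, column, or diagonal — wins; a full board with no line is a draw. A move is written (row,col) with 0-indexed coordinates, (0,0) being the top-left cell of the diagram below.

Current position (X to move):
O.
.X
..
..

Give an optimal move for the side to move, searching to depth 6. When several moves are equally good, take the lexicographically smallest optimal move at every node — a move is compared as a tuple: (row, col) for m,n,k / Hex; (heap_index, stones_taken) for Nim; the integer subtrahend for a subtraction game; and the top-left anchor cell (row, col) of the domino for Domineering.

X's best at [O./.X/../..]: (2,1)

p1 X@[O./.X/../..]: (0,1)[OX/.X/../..]+0 (1,0)[O./XX/../..]+0 (2,0)[O./.X/X./..]+0 (2,1)[O./.X/.X/..]+1* (3,0)[O./.X/../X.]+0 (3,1)[O./.X/../.X]+0
p2 O@[O./.X/.X/..]: (0,1)[OO/.X/.X/..]-1* (1,0)[O./OX/.X/..]-1 (2,0)[O./.X/OX/..]-1 (3,0)[O./.X/.X/O.]-1 (3,1)[O./.X/.X/.O]-1
p3 X@[OO/.X/.X/..]: (1,0)[OO/XX/.X/..]+0 (2,0)[OO/.X/XX/..]+0 (3,0)[OO/.X/.X/X.]+0 (3,1)[OO/.X/.X/.X]+1*
p4 O@[OO/.X/.X/.X] terminal -1; root [O./.X/../..] d6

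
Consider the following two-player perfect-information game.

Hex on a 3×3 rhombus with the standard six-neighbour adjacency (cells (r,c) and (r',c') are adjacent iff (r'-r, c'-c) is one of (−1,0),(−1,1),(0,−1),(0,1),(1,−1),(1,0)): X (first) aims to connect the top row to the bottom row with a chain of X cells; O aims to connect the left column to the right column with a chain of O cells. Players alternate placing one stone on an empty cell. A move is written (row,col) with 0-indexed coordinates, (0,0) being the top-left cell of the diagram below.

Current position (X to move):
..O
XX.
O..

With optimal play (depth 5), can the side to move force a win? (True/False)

[..O/XX./O..] X move#1: (0,0):-1/X.O/XX./O.., (0,1):-1/.XO/XX./O.., (1,2):+1/..O/XXX/O..*, (2,1):+1/..O/XX./OX., (2,2):+1/..O/XX./O.X
[..O/XXX/O..] O move#2: (0,0):-1/O.O/XXX/O..*, (0,1):-1/.OO/XXX/O.., (2,1):-1/..O/XXX/OO., (2,2):-1/..O/XXX/O.O
[O.O/XXX/O..] X move#3: (0,1):+1/OXO/XXX/O..*, (2,1):-1/O.O/XXX/OX., (2,2):-1/O.O/XXX/O.X
[OXO/XXX/O..] O move#4: (2,1):-1/OXO/XXX/OO.*, (2,2):-1/OXO/XXX/O.O
[OXO/XXX/OO.] X move#5: (2,2):+1/OXO/XXX/OOX*
[OXO/XXX/OOX] end (terminal -1, O#6); searched ..O/XX./O.. to 5

X winning at [..O/XX./O..]: True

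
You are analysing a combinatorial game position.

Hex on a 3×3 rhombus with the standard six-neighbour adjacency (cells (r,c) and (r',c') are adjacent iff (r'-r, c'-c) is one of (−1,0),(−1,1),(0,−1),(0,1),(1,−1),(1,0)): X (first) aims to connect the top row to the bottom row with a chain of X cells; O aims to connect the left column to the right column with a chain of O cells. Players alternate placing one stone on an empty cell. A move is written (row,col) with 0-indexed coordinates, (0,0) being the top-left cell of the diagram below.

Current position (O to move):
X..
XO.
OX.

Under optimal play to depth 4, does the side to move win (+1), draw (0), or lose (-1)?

value(X../XO./OX., O) = +1

ply 1, O at X../XO./OX. | (0,1)=+1→XO./XO./OX.*; (0,2)=+1→X.O/XO./OX.; (1,2)=+1→X../XOO/OX.; (2,2)=+1→X../XO./OXO
ply 2, X at XO./XO./OX. | (0,2)=-1→XOX/XO./OX.*; (1,2)=-1→XO./XOX/OX.; (2,2)=-1→XO./XO./OXX
ply 3, O at XOX/XO./OX. | (1,2)=+1→XOX/XOO/OX.*; (2,2)=-1→XOX/XO./OXO
ply 4: XOX/XOO/OX. is terminal -1 (X); from X../XO./OX. depth 4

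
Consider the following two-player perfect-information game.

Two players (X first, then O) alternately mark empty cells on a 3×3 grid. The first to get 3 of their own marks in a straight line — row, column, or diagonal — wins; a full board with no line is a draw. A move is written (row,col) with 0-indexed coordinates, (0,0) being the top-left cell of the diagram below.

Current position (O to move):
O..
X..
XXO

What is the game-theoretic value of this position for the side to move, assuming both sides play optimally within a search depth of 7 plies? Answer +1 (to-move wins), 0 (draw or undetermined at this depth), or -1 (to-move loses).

[O../X../XXO] O move#1: (0,1):+1/OO./X../XXO*, (0,2):+1/O.O/X../XXO, (1,1):+1/O../XO./XXO, (1,2):+1/O../X.O/XXO
[OO./X../XXO] X move#2: (0,2):-1/OOX/X../XXO*, (1,1):-1/OO./XX./XXO, (1,2):-1/OO./X.X/XXO
[OOX/X../XXO] O move#3: (1,1):+1/OOX/XO./XXO*, (1,2):-1/OOX/X.O/XXO
[OOX/XO./XXO] end (terminal -1, X#4); searched O../X../XXO to 7

value(O../X../XXO, O) = +1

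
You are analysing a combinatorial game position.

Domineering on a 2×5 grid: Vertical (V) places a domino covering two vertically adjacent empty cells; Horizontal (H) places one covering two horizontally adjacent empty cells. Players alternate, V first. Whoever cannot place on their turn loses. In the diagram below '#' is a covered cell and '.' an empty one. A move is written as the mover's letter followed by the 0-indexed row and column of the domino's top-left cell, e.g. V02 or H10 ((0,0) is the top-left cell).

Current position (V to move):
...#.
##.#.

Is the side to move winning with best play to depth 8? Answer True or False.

V winning at [...#./##.#.]: True

p1 V@[...#./##.#.]: V02[..##./####.]+1* V04[...##/##.##]-1
p2 H@[..##./####.]: H00[####./####.]-1*
p3 V@[####./####.]: V04[#####/#####]+1*
p4 H@[#####/#####] terminal -1; root [...#./##.#.] d8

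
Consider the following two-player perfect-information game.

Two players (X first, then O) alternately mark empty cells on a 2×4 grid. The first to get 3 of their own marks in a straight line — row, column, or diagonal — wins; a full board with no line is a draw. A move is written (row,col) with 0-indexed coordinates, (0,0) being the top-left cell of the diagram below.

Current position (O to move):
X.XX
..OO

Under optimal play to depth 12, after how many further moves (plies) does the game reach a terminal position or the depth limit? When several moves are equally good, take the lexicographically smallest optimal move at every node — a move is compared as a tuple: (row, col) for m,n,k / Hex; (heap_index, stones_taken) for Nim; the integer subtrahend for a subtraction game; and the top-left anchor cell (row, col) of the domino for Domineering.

ply 1, O at X.XX/..OO | (0,1)=+0→XOXX/..OO; (1,0)=-1→X.XX/O.OO; (1,1)=+1→X.XX/.OOO*
ply 2: X.XX/.OOO is terminal -1 (X); from X.XX/..OO depth 12

PV length from [X.XX/..OO]: 1 ply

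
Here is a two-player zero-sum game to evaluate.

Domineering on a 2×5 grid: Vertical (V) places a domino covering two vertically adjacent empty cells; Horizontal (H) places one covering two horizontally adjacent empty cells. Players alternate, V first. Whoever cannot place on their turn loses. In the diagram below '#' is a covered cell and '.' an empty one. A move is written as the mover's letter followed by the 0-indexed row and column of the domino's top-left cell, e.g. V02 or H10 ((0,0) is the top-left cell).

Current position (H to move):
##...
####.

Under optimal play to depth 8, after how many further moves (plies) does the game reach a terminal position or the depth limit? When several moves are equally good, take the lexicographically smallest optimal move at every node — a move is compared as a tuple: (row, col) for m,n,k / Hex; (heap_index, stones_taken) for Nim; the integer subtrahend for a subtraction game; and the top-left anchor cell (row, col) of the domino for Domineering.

PV length from [##.../####.]: 1 ply

[##.../####.] H move#1: H02:-1/####./####., H03:+1/##.##/####.*
[##.##/####.] end (terminal -1, V#2); searched ##.../####. to 8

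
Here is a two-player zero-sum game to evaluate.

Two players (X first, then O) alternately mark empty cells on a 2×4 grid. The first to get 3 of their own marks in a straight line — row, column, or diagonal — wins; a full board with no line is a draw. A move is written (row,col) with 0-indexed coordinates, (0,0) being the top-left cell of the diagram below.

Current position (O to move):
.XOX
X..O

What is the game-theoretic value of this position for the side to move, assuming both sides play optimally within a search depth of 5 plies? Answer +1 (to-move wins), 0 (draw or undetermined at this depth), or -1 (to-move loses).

value(.XOX/X..O, O) = 0

ply 1, O at .XOX/X..O | (0,0)=+0→OXOX/X..O*; (1,1)=+0→.XOX/XO.O; (1,2)=+0→.XOX/X.OO
ply 2, X at OXOX/X..O | (1,1)=+0→OXOX/XX.O*; (1,2)=+0→OXOX/X.XO
ply 3, O at OXOX/XX.O | (1,2)=+0→OXOX/XXOO*
ply 4: OXOX/XXOO is terminal +0 (X); from .XOX/X..O depth 5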